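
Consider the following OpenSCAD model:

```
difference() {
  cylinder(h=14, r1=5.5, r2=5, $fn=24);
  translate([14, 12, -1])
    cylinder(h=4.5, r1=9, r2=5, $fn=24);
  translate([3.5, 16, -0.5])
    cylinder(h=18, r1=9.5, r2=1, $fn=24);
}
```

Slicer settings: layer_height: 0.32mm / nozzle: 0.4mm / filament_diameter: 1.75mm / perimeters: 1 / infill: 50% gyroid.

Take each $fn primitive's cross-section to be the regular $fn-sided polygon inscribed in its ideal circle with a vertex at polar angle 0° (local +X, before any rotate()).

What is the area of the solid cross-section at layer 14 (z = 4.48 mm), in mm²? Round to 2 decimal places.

At z = 4.48 mm: the cone contributes a regular 24-gon of circumradius 5.340 (interpolated between r1=5.5 and r2=5 at t=0.320) (area = (24/2)·5.340²·sin(360°/24) = 88.56 mm²); the cone at (14, 12) is not intersected at this z (z outside [-1, 3.5]); the cone at (3.5, 16) contributes a regular 24-gon of circumradius 7.148 (interpolated between r1=9.5 and r2=1 at t=0.277) (area = (24/2)·7.148²·sin(360°/24) = 158.70 mm²); After the difference (first − rest): starting from the cone (88.56 mm²), the cone at (3.5, 16) misses the remaining region (no effect) — area = 88.56 mm². Overall, the cross-section is a single solid region. Net area = 88.56 mm².

88.56 mm²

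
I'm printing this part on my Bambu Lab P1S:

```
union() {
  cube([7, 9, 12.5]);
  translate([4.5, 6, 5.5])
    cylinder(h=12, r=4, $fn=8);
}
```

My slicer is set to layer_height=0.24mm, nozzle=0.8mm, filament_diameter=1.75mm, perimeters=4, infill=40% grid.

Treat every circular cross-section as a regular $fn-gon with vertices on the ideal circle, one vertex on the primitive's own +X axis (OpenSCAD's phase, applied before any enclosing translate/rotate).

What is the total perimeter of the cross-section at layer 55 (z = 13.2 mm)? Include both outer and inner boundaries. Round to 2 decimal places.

24.49 mm

At z = 13.2 mm: the cube is not intersected at this z (z outside [0, 12.5]); the r=4 cylinder at (4.5, 6) gives a regular 8-gon of circumradius 4 (constant along its height) (perimeter = 2·8·4.000·sin(180°/8) = 24.49 mm); Merging all regions: only the r=4 cylinder at (4.5, 6) is present, so the union is just that shape — boundary = 24.49 mm. Overall, the cross-section is a single solid region. Total boundary length (outer) = 24.49 mm.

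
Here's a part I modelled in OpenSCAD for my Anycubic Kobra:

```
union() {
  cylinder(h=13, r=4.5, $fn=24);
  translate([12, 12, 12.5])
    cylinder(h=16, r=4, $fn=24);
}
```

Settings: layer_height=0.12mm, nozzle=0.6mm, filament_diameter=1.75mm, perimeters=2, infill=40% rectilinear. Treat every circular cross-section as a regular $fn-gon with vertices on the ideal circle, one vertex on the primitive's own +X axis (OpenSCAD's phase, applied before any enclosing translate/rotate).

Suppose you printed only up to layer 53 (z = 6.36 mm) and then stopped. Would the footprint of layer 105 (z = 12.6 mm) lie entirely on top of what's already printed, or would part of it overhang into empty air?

Compare the two slices. At z = 6.36: the cylinder: section is a regular 24-gon, circumradius r=4.5 (area = (24/2)·4.500²·sin(360°/24) = 62.89 mm²); the cylinder at (12, 12) does not reach this height (z outside [12.5, 28.5]); Merging all regions: only the r=4.5 cylinder is present, so the union is just that shape — area = 62.89 mm². At z = 12.6: the cylinder: section is a regular 24-gon, circumradius r=4.5 (area = (24/2)·4.500²·sin(360°/24) = 62.89 mm²); the r=4 cylinder at (12, 12) gives a regular 24-gon of circumradius 4 (constant along its height) (area = (24/2)·4.000²·sin(360°/24) = 49.69 mm²); Merging all regions: the 2 present regions are separate (no shared area or edge), so areas and boundary lengths simply add and each stays a separate island — area = 112.59 mm². Checking containment: at z = 12.6 the cross-section extends beyond the z = 6.36 cross-section by about 49.69 mm².

part overhangs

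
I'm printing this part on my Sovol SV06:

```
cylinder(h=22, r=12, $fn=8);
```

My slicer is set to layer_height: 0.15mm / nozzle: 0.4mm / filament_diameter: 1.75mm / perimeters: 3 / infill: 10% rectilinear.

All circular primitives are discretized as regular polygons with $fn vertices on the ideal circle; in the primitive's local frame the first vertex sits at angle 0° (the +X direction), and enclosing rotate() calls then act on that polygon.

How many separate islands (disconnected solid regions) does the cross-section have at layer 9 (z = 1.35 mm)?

1

At z = 1.35 mm: the r=12 cylinder gives a regular 8-gon of circumradius 12 (constant along its height). Overall, the cross-section is a single solid region. Island count = 1.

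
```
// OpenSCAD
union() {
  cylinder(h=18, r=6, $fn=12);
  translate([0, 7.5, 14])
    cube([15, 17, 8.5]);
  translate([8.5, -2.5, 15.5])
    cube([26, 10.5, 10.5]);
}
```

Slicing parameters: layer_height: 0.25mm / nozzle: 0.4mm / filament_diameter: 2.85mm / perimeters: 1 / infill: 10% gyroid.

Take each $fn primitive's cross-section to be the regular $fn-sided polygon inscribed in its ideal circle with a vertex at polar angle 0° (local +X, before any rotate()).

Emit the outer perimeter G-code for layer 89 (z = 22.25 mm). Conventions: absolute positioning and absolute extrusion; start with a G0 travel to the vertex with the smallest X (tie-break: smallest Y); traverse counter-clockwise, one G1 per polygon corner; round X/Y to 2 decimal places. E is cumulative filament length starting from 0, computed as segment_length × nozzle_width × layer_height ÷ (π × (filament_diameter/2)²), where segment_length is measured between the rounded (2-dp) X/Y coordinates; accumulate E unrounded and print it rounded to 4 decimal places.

G0 X0.00 Y7.50 Z22.25
G1 X8.50 Y7.50 E0.1332
G1 X8.50 Y-2.50 E0.2900
G1 X34.50 Y-2.50 E0.6976
G1 X34.50 Y8.00 E0.8622
G1 X15.00 Y8.00 E1.1678
G1 X15.00 Y24.50 E1.4265
G1 X0.00 Y24.50 E1.6616
G1 X0.00 Y7.50 E1.9281

At z = 22.25 mm: the cylinder does not reach this height (z outside [0, 18]); the 15×17 cube at (0, 7.5) contributes its full rectangle; the 26×10.5 cube at (8.5, -2.5) contributes its full rectangle; Combining (union): the regions partially overlap (shared area 3.25 mm²), so overlapping operands fuse into one piece — 1 connected region. The outline is a single polygon with 8 vertices. Extrusion per mm of travel: 0.4 × 0.25 / (π × 1.425²) = 0.015675. Accumulating E over each segment gives final E = 1.9281.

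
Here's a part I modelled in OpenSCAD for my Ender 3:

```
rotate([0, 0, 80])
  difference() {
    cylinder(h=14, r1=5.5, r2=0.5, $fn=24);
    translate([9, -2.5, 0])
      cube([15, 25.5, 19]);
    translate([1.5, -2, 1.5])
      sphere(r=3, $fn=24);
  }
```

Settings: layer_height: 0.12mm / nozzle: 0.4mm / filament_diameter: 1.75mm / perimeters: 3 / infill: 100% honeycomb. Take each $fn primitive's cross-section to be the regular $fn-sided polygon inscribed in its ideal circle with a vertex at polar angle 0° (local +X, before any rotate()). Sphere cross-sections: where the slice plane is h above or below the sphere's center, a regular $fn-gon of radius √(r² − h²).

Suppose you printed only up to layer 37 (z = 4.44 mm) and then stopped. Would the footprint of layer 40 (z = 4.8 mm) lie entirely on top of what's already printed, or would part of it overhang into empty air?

Compare the two slices. At z = 4.44: the cone: at t=0.317 of its height the radius interpolates to r₁+(r₂−r₁)t = 3.914, giving a regular 24-gon of that circumradius (area = (24/2)·3.914²·sin(360°/24) = 47.59 mm²); the cube at (9, -2.5) (footprint 15×25.5) is included at this height (area 382.50 mm²); the r=3 sphere at (1.5, -2) slices to a regular 24-gon of circumradius 0.597 (√(r²−h²) with h=2.94 from center) (area = (24/2)·0.597²·sin(360°/24) = 1.11 mm²); Subtracting the remaining from the first: starting from the cone (47.59 mm²), the 15×25.5 cube at (9, -2.5) misses the remaining region (no effect); the r=3 sphere at (1.5, -2) lies wholly inside it (removes its full 1.11 mm² and its 3.74 mm outline becomes a hole wall) — area = 46.48 mm²; (whole slice rotated 80° about Z — lengths, areas and connectivity unchanged). At z = 4.8: the cone (r1=5.5→r2=0.5) has section circumradius 3.786 here — a regular 24-gon (area = (24/2)·3.786²·sin(360°/24) = 44.51 mm²); the 15×25.5 cube at (9, -2.5) contributes its full rectangle (area 382.50 mm²); the sphere at (1.5, -2) is absent (|z−center|=3.300 > r=3); After the difference (first − rest): starting from the cone (44.51 mm²), the 15×25.5 cube at (9, -2.5) misses the remaining region (no effect) — area = 44.51 mm²; (rotated 80° about Z; rotation is an isometry so areas/perimeters/island counts are preserved). Checking containment: at z = 4.8 the cross-section extends beyond the z = 4.44 cross-section by about 1.11 mm².

part overhangs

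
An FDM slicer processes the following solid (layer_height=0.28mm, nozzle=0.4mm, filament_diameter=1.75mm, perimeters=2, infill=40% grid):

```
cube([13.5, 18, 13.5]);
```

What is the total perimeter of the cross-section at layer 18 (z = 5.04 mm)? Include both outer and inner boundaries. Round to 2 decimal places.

63.00 mm

At z = 5.04 mm: the cube (footprint 13.5×18) is included at this height (perimeter 63.00 mm). Overall, the cross-section is a single solid region. Total boundary length (outer) = 63.00 mm.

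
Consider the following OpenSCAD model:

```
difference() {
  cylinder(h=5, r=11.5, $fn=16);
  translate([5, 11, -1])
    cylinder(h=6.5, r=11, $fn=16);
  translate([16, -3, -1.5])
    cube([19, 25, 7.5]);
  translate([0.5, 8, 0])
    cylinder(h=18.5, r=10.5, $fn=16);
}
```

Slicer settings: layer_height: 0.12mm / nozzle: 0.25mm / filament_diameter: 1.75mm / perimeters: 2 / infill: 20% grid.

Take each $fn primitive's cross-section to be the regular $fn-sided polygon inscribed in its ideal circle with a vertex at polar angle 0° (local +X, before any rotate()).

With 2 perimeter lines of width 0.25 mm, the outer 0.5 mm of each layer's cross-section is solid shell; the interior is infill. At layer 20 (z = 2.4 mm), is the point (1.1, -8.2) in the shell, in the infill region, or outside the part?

infill

At z = 2.4 mm: the r=11.5 cylinder gives a regular 16-gon of circumradius 11.5 (constant along its height); the cylinder at (5, 11): section is a regular 16-gon, circumradius r=11; the 19×25 cube at (16, -3) contributes its full rectangle; the r=10.5 cylinder at (0.5, 8) contributes a regular 16-gon of circumradius 10.5; Taking the first minus the rest: starting from the r=11.5 cylinder, the r=11 cylinder at (5, 11) partially overlaps it — only the 132.89 mm² overlap (of its 370.44 mm²) is removed, clipping the outline; the 19×25 cube at (16, -3) misses the remaining region (no effect); the r=10.5 cylinder at (0.5, 8) partially overlaps it — only the 71.77 mm² overlap (of its 337.53 mm²) is removed, clipping the outline — 1 connected region. Overall, the cross-section is a single solid region. The nearest boundary edge runs (4.40, -10.62)→(-0.00, -11.50); distance from the point to it = 3.02 mm. The point is inside the cross-section and 3.02 mm from the nearest boundary — more than the 0.5 mm shell width (2 × 0.25), so it's in the infill interior.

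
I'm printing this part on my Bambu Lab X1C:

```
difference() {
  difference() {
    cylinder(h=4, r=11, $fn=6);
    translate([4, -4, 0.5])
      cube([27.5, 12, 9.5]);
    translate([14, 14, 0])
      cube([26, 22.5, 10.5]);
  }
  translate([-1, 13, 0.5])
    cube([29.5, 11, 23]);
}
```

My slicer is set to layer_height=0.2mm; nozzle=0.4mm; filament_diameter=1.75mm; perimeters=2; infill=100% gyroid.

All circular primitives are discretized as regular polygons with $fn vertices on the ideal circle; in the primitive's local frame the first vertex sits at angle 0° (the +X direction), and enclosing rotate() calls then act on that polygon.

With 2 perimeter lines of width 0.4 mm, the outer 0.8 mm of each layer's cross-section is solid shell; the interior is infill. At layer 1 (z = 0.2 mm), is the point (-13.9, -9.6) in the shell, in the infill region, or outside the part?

At z = 0.2 mm: the r=11 cylinder contributes a regular 6-gon of circumradius 11; the cube at (4, -4) is not intersected at this z (z outside [0.5, 10]); the cube at (14, 14) (footprint 26×22.5) is included at this height; Subtracting the remaining from the first: starting from the r=11 cylinder, the 26×22.5 cube at (14, 14) misses the remaining region (no effect) — 1 connected region; the cube at (-1, 13) is not intersected at this z (z outside [0.5, 23.5]); Subtracting the remaining from the first: none of the subtracted shapes is present at this height, so the result so far is unchanged — 1 connected region. Overall, the cross-section is a single solid region. The nearest boundary edge runs (-5.50, -9.53)→(-11.00, 0.00); distance from the point to it = 7.31 mm. The point is not inside any of the regions above, so it lies outside the cross-section (7.31 mm from the nearest boundary).

outside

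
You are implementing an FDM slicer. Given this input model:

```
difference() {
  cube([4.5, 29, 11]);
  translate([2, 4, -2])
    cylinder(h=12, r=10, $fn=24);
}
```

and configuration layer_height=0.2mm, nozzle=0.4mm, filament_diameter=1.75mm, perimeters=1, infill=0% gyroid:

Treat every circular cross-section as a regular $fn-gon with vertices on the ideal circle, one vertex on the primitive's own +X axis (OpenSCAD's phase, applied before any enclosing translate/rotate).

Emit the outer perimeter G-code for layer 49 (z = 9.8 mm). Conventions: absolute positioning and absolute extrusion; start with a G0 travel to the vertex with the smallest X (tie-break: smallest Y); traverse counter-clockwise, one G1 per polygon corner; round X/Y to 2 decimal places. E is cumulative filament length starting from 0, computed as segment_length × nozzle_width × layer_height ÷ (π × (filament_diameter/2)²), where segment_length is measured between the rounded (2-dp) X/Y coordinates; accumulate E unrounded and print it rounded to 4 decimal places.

At z = 9.8 mm: the cube is present — its section is the full 4.5×29 rectangle; the cylinder at (2, 4): section is a regular 24-gon, circumradius r=10; Taking the first minus the rest: starting from the 4.5×29 cube, the r=10 cylinder at (2, 4) partially overlaps it — only the 62.33 mm² overlap (of its 310.58 mm²) is removed, clipping the outline — 1 connected region. The outline is a single polygon with 5 vertices. Extrusion per mm of travel: 0.4 × 0.2 / (π × 0.875²) = 0.033260. Accumulating E over each segment gives final E = 1.3180.

G0 X0.00 Y13.74 Z9.80
G1 X2.00 Y14.00 E0.0671
G1 X4.50 Y13.67 E0.1510
G1 X4.50 Y29.00 E0.6608
G1 X0.00 Y29.00 E0.8105
G1 X0.00 Y13.74 E1.3180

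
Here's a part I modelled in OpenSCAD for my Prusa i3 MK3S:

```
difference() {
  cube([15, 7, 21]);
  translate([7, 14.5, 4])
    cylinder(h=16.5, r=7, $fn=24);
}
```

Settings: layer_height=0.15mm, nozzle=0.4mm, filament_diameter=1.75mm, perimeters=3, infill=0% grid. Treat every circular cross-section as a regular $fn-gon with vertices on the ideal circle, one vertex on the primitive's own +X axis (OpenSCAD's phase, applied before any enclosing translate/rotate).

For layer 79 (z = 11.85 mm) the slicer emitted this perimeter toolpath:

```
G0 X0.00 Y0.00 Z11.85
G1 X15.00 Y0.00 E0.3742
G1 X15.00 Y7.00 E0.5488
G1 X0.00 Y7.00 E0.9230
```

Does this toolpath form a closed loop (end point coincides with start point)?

Start point (G0): (0.00, 0.00). End point (last G1): the path does not return to the start — open.

no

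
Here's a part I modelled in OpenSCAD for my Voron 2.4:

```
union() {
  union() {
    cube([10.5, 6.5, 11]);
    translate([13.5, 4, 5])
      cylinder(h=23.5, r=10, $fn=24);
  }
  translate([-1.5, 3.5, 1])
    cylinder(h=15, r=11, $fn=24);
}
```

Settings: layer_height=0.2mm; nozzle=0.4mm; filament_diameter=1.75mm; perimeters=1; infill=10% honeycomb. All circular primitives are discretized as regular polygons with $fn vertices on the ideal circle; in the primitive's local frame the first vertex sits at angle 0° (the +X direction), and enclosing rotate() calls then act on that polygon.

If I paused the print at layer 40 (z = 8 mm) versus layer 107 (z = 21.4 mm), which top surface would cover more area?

Layer 40 (z = 8): the cube (footprint 10.5×6.5) is included at this height (area 68.25 mm²); the r=10 cylinder at (13.5, 4) contributes a regular 24-gon of circumradius 10 (area = (24/2)·10.000²·sin(360°/24) = 310.58 mm²); Taking the union: the regions partially overlap — summed areas 378.83 mm² minus the doubly-counted overlap 43.75 mm² gives 335.08 mm² — area = 335.08 mm²; the r=11 cylinder at (-1.5, 3.5) gives a regular 24-gon of circumradius 11 (constant along its height) (area = (24/2)·11.000²·sin(360°/24) = 375.81 mm²); Combining (union): the regions partially overlap — summed areas 710.88 mm² minus the doubly-counted overlap 83.03 mm² gives 627.85 mm² — area = 627.85 mm². So its area = 627.85 mm². Layer 107 (z = 21.4): the cube is not intersected at this z (z outside [0, 11]); the r=10 cylinder at (13.5, 4) gives a regular 24-gon of circumradius 10 (constant along its height) (area = (24/2)·10.000²·sin(360°/24) = 310.58 mm²); Merging all regions: only the r=10 cylinder at (13.5, 4) is present, so the union is just that shape — area = 310.58 mm²; the cylinder at (-1.5, 3.5) is not intersected at this z (z outside [1, 16]); Combining (union): only the result so far is present, so the union is just that shape — area = 310.58 mm². So its area = 310.58 mm². Layer 40 is larger (627.85 vs 310.58 mm²).

layer 40 (z = 8 mm)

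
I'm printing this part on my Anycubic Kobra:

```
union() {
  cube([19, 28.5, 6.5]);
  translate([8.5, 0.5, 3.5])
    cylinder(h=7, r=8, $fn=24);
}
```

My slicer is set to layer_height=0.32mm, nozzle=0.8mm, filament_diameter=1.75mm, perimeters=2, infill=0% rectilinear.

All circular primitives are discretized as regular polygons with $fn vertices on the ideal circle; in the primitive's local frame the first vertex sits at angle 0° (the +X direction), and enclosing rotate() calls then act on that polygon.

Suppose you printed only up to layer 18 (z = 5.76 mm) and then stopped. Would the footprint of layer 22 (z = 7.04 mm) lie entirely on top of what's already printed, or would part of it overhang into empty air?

Compare the two slices. At z = 5.76: the 19×28.5 cube contributes its full rectangle (area 541.50 mm²); the r=8 cylinder at (8.5, 0.5) contributes a regular 24-gon of circumradius 8 (area = (24/2)·8.000²·sin(360°/24) = 198.77 mm²); Combining (union): the regions partially overlap — summed areas 740.27 mm² minus the doubly-counted overlap 107.35 mm² gives 632.92 mm² — area = 632.92 mm². At z = 7.04: the cube is absent (z outside [0, 6.5]); the cylinder at (8.5, 0.5): section is a regular 24-gon, circumradius r=8 (area = (24/2)·8.000²·sin(360°/24) = 198.77 mm²); Taking the union: only the r=8 cylinder at (8.5, 0.5) is present, so the union is just that shape — area = 198.77 mm². Checking containment: the cross-section at z = 7.04 is a subset of the cross-section at z = 5.76.

entirely on top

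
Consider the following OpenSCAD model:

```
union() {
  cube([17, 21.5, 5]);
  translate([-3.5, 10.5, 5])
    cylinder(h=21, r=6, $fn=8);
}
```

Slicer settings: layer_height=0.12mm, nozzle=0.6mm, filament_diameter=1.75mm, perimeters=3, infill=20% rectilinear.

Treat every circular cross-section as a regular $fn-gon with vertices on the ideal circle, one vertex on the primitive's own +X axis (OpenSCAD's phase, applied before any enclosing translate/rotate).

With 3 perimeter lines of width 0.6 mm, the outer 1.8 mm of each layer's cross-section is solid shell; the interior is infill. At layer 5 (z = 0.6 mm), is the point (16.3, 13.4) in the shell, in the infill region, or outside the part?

shell

At z = 0.6 mm: the 17×21.5 cube contributes its full rectangle; the cylinder at (-3.5, 10.5) is not intersected at this z (z outside [5, 26]); Merging all regions: only the 17×21.5 cube is present, so the union is just that shape — 1 connected region. Overall, the cross-section is a single solid region. The nearest boundary edge runs (17.00, 0.00)→(17.00, 21.50); distance from the point to it = 0.70 mm. The point is inside the cross-section, 0.70 mm from the nearest boundary — within the 1.8 mm shell band (3 × 0.6).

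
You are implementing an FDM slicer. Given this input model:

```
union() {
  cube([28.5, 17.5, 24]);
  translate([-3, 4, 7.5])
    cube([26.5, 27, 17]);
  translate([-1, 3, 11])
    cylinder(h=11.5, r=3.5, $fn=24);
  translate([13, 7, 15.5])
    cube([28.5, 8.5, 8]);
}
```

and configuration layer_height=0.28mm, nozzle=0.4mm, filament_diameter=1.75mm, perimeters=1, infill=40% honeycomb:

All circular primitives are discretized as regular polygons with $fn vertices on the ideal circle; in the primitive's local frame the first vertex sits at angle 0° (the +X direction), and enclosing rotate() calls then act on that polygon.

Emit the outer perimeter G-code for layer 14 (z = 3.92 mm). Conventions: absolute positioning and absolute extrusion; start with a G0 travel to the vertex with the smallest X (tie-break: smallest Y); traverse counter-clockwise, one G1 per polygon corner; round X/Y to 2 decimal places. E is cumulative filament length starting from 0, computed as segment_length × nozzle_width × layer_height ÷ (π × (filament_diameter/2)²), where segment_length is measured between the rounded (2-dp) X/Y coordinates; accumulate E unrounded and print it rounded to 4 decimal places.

At z = 3.92 mm: the 28.5×17.5 cube contributes its full rectangle; the cube at (-3, 4) is not intersected at this z (z outside [7.5, 24.5]); the cylinder at (-1, 3) is not intersected at this z (z outside [11, 22.5]); the cube at (13, 7) does not reach this height (z outside [15.5, 23.5]); Taking the union: only the 28.5×17.5 cube is present, so the union is just that shape — 1 connected region. The outline is a single polygon with 4 vertices. Extrusion per mm of travel: 0.4 × 0.28 / (π × 0.875²) = 0.046564. Accumulating E over each segment gives final E = 4.2839.

G0 X0.00 Y0.00 Z3.92
G1 X28.50 Y0.00 E1.3271
G1 X28.50 Y17.50 E2.1420
G1 X0.00 Y17.50 E3.4690
G1 X0.00 Y0.00 E4.2839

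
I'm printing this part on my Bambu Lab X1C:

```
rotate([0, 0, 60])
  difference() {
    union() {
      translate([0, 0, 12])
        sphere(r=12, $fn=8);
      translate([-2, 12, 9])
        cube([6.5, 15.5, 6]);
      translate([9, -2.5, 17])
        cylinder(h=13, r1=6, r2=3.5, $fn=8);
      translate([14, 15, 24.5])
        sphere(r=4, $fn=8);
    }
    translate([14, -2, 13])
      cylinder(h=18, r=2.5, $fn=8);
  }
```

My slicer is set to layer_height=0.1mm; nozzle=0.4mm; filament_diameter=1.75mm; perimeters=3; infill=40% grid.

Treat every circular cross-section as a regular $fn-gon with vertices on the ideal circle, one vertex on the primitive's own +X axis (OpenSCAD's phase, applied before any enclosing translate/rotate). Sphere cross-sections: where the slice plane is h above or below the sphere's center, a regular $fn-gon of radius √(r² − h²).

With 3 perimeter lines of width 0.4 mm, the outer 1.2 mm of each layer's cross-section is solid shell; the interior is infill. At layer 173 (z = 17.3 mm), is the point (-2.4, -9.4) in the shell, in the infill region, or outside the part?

At z = 17.3 mm: the r=12 sphere slices to a regular 8-gon of circumradius 10.766 (√(r²−h²) with h=5.3 from center); the cube at (-2, 12) is absent (z outside [9, 15]); the cone at (9, -2.5) contributes a regular 8-gon of circumradius 5.942 (interpolated between r1=6 and r2=3.5 at t=0.023); the sphere at (14, 15) does not reach this height (|z−center|=7.200 > r=4); Merging all regions: the regions partially overlap (shared area 54.19 mm²), so overlapping operands fuse into one piece — 1 connected region; the r=2.5 cylinder at (14, -2) gives a regular 8-gon of circumradius 2.5 (constant along its height); Taking the first minus the rest: starting from the result so far, the r=2.5 cylinder at (14, -2) partially overlaps it — only the 10.87 mm² overlap (of its 17.68 mm²) is removed, clipping the outline — 1 connected region; (rotated 60° about Z; rotation is an isometry so areas/perimeters/island counts are preserved). Overall, the cross-section is a single solid region. Undo the 60° rotation: the query point maps to (-9.341, -2.622) in the un-rotated model frame. The nearest boundary edge runs (-7.61, -7.61)→(-10.77, 0.00); distance from the point to it = 0.31 mm. The point is inside the cross-section, 0.31 mm from the nearest boundary — within the 1.2 mm shell band (3 × 0.4).

shell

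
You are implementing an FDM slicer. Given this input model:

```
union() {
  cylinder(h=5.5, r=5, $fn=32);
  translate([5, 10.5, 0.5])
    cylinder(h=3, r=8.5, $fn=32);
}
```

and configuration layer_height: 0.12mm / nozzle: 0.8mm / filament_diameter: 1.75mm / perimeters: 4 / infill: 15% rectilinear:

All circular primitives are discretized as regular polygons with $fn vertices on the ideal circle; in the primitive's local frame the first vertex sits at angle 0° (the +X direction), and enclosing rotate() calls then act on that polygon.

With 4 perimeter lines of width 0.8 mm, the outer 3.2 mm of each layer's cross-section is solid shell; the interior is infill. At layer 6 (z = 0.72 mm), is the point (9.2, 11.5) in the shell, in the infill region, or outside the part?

infill

At z = 0.72 mm: the r=5 cylinder contributes a regular 32-gon of circumradius 5; the r=8.5 cylinder at (5, 10.5) gives a regular 32-gon of circumradius 8.5 (constant along its height); Combining (union): the regions partially overlap (shared area 8.02 mm²), so overlapping operands fuse into one piece — 1 connected region. Overall, the cross-section is a single solid region. The nearest boundary edge runs (12.85, 13.75)→(13.34, 12.16); distance from the point to it = 4.15 mm. The point is inside the cross-section and 4.15 mm from the nearest boundary — more than the 3.2 mm shell width (4 × 0.8), so it's in the infill interior.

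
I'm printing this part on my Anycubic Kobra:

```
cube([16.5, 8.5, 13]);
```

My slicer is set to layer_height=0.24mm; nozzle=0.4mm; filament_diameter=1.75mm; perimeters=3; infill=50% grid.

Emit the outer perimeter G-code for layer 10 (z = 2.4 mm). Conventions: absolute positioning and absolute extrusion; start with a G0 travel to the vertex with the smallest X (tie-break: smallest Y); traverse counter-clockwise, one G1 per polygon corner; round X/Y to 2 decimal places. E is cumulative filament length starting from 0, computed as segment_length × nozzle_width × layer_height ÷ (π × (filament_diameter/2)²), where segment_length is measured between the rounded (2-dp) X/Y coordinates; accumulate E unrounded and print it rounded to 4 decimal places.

At z = 2.4 mm: the cube (footprint 16.5×8.5) is included at this height. The outline is a single polygon with 4 vertices. Extrusion per mm of travel: 0.4 × 0.24 / (π × 0.875²) = 0.039912. Accumulating E over each segment gives final E = 1.9956.

G0 X0.00 Y0.00 Z2.40
G1 X16.50 Y0.00 E0.6586
G1 X16.50 Y8.50 E0.9978
G1 X0.00 Y8.50 E1.6564
G1 X0.00 Y0.00 E1.9956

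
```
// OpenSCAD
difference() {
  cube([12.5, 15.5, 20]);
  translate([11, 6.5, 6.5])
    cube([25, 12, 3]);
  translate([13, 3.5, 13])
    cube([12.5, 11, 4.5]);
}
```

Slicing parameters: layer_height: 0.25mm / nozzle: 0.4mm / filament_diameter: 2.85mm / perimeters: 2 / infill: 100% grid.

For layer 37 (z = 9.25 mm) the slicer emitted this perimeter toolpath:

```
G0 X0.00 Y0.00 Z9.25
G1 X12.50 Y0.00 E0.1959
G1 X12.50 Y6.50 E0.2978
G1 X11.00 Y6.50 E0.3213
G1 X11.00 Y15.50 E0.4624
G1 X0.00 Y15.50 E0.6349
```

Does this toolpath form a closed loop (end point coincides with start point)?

no

Start point (G0): (0.00, 0.00). End point (last G1): the path does not return to the start — open.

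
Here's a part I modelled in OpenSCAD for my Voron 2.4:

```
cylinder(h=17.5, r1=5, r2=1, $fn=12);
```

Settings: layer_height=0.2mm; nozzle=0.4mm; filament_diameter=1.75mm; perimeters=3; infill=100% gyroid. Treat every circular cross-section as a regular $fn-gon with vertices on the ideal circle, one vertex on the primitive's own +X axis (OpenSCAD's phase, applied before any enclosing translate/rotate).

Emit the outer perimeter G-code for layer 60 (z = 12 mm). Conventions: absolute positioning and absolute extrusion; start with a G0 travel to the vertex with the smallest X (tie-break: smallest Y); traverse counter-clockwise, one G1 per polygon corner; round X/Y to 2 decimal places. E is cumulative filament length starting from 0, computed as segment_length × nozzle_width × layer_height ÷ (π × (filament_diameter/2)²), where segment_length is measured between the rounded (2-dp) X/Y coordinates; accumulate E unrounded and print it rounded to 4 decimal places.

G0 X-2.26 Y0.00 Z12.00
G1 X-1.95 Y-1.13 E0.0390
G1 X-1.13 Y-1.95 E0.0775
G1 X0.00 Y-2.26 E0.1165
G1 X1.13 Y-1.95 E0.1555
G1 X1.95 Y-1.13 E0.1941
G1 X2.26 Y0.00 E0.2330
G1 X1.95 Y1.13 E0.2720
G1 X1.13 Y1.95 E0.3106
G1 X0.00 Y2.26 E0.3495
G1 X-1.13 Y1.95 E0.3885
G1 X-1.95 Y1.13 E0.4271
G1 X-2.26 Y0.00 E0.4661

At z = 12 mm: the cone (r1=5→r2=1) has section circumradius 2.257 here — a regular 12-gon. The outline is a single polygon with 12 vertices. Extrusion per mm of travel: 0.4 × 0.2 / (π × 0.875²) = 0.033260. Accumulating E over each segment gives final E = 0.4661.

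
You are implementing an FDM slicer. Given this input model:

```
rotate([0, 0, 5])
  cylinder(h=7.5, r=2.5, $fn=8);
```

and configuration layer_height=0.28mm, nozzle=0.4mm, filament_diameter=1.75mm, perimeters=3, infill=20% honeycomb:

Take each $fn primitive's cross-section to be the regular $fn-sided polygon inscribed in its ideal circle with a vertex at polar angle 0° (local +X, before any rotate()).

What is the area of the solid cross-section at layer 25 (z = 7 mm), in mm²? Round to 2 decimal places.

17.68 mm²

At z = 7 mm: the r=2.5 cylinder contributes a regular 8-gon of circumradius 2.5 (area = (8/2)·2.500²·sin(360°/8) = 17.68 mm²); (rotated 5° about Z; rotation is an isometry so areas/perimeters/island counts are preserved). Overall, the cross-section is a single solid region. Net area = 17.68 mm².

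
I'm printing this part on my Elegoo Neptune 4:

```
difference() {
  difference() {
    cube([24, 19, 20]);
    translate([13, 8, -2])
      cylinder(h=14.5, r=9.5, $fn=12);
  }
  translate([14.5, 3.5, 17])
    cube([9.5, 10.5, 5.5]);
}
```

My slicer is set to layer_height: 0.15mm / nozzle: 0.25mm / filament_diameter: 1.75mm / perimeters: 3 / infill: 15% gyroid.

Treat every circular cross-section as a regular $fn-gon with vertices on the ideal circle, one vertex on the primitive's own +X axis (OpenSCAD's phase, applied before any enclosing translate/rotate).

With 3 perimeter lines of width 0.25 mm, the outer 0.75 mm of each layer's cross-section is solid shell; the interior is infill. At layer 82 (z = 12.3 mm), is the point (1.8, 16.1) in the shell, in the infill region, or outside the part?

infill

At z = 12.3 mm: the cube (footprint 24×19) is included at this height; the r=9.5 cylinder at (13, 8) contributes a regular 12-gon of circumradius 9.5; Subtracting the remaining from the first: starting from the 24×19 cube, the r=9.5 cylinder at (13, 8) partially overlaps it — only the 262.49 mm² overlap (of its 270.75 mm²) is removed, clipping the outline — 1 connected region; the cube at (14.5, 3.5) does not reach this height (z outside [17, 22.5]); Taking the first minus the rest: none of the subtracted shapes is present at this height, so the result so far is unchanged — 1 connected region. Overall, the cross-section is a single solid region. The nearest boundary edge runs (0.00, 0.00)→(0.00, 19.00); distance from the point to it = 1.80 mm. The point is inside the cross-section and 1.80 mm from the nearest boundary — more than the 0.75 mm shell width (3 × 0.25), so it's in the infill interior.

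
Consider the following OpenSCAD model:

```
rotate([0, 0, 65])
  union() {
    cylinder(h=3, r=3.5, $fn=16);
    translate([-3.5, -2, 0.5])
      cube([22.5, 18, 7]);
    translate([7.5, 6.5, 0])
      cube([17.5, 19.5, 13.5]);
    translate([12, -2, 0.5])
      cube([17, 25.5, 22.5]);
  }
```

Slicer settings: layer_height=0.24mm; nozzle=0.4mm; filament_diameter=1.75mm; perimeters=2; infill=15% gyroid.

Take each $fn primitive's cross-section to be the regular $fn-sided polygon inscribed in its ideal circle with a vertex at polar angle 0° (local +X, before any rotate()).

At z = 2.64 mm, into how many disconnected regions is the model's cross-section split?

At z = 2.64 mm: the cylinder: section is a regular 16-gon, circumradius r=3.5; the cube at (-3.5, -2) (footprint 22.5×18) is included at this height; the cube at (7.5, 6.5) is present — its section is the full 17.5×19.5 rectangle; the cube at (12, -2) (footprint 17×25.5) is included at this height; Combining (union): the regions partially overlap (shared area 421.50 mm²), so overlapping operands fuse into one piece — 1 connected region; (rotated 65° about Z; rotation is an isometry so areas/perimeters/island counts are preserved). The result has 1 disconnected region.

1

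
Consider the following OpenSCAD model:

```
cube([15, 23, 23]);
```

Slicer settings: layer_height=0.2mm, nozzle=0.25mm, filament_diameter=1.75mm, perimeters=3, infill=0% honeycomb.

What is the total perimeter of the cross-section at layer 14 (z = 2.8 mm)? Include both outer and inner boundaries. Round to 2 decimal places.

76.00 mm

At z = 2.8 mm: the 15×23 cube contributes its full rectangle (perimeter 76.00 mm). Overall, the cross-section is a single solid region. Total boundary length (outer) = 76.00 mm.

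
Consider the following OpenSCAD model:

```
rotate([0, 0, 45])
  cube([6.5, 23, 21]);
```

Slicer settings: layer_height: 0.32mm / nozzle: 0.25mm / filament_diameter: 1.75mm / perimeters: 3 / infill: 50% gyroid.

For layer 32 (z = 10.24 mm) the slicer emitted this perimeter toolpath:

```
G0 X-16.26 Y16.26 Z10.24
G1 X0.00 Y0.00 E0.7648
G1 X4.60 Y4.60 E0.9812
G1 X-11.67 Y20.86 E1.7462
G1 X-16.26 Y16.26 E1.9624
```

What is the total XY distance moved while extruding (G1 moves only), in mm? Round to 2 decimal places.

Sum the Euclidean lengths of each G1 segment: total = 59.00 mm.

59.00 mm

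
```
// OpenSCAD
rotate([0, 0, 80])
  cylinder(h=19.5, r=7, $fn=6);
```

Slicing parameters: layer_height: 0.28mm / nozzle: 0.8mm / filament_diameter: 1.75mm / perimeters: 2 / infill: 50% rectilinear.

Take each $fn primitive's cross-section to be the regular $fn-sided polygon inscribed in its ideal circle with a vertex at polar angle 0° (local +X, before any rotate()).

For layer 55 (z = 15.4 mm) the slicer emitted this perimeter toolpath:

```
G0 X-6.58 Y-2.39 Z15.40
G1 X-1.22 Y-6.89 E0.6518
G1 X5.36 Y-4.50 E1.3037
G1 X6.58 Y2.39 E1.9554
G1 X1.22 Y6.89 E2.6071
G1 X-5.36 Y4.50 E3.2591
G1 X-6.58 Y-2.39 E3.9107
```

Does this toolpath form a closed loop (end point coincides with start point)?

yes

Start point (G0): (-6.58, -2.39). End point (last G1): the path returns to the start — closed.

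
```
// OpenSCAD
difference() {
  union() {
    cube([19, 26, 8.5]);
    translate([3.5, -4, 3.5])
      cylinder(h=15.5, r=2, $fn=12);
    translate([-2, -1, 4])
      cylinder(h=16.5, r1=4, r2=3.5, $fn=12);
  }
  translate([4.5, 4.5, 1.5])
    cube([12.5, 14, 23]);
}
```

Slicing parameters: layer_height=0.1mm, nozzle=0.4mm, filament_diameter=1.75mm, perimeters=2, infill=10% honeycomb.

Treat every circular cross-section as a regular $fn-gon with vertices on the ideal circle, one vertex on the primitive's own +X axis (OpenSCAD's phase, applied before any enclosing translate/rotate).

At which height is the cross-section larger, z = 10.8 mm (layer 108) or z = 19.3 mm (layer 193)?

layer 108 (z = 10.8 mm)

Layer 108 (z = 10.8): the cube is not intersected at this z (z outside [0, 8.5]); the r=2 cylinder at (3.5, -4) contributes a regular 12-gon of circumradius 2 (area = (12/2)·2.000²·sin(360°/12) = 12.00 mm²); the cone at (-2, -1) (r1=4→r2=3.5) has section circumradius 3.794 here — a regular 12-gon (area = (12/2)·3.794²·sin(360°/12) = 43.18 mm²); Merging all regions: the 2 present regions are separate (no shared area or edge), so areas and boundary lengths simply add and each stays a separate island — area = 55.18 mm²; the cube at (4.5, 4.5) is present — its section is the full 12.5×14 rectangle (area 175.00 mm²); Taking the first minus the rest: starting from the result so far (55.18 mm²), the 12.5×14 cube at (4.5, 4.5) misses the remaining region (no effect) — area = 55.18 mm². So its area = 55.18 mm². Layer 193 (z = 19.3): the cube is not intersected at this z (z outside [0, 8.5]); the cylinder at (3.5, -4) does not reach this height (z outside [3.5, 19]); the cone at (-2, -1) contributes a regular 12-gon of circumradius 3.536 (interpolated between r1=4 and r2=3.5 at t=0.927) (area = (12/2)·3.536²·sin(360°/12) = 37.52 mm²); Merging all regions: only the cone at (-2, -1) is present, so the union is just that shape — area = 37.52 mm²; the 12.5×14 cube at (4.5, 4.5) contributes its full rectangle (area 175.00 mm²); Subtracting the remaining from the first: starting from that combined region (37.52 mm²), the 12.5×14 cube at (4.5, 4.5) misses the remaining region (no effect) — area = 37.52 mm². So its area = 37.52 mm². Layer 108 is larger (55.18 vs 37.52 mm²).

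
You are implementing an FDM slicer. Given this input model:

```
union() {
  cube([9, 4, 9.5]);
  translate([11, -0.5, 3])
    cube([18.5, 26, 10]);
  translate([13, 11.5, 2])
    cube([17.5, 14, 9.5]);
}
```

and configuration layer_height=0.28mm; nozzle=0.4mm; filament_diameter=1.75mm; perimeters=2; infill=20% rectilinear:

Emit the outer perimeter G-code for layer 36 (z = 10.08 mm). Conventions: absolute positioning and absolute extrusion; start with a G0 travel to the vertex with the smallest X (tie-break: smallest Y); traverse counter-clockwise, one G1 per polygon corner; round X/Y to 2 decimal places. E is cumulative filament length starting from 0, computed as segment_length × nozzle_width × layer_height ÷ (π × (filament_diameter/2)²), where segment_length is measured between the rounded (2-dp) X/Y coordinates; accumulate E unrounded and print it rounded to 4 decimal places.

G0 X11.00 Y-0.50 Z10.08
G1 X29.50 Y-0.50 E0.8614
G1 X29.50 Y11.50 E1.4202
G1 X30.50 Y11.50 E1.4668
G1 X30.50 Y25.50 E2.1187
G1 X11.00 Y25.50 E3.0267
G1 X11.00 Y-0.50 E4.2373

At z = 10.08 mm: the cube is absent (z outside [0, 9.5]); the cube at (11, -0.5) (footprint 18.5×26) is included at this height; the cube at (13, 11.5) is present — its section is the full 17.5×14 rectangle; Combining (union): the regions partially overlap (shared area 231.00 mm²), so overlapping operands fuse into one piece — 1 connected region. The outline is a single polygon with 6 vertices. Extrusion per mm of travel: 0.4 × 0.28 / (π × 0.875²) = 0.046564. Accumulating E over each segment gives final E = 4.2373.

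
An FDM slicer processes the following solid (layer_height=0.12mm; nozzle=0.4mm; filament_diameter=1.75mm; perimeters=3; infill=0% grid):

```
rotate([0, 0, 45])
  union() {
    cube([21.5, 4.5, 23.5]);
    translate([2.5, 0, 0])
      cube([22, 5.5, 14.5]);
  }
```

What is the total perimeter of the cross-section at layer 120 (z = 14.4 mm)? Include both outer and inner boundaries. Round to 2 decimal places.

At z = 14.4 mm: the 21.5×4.5 cube contributes its full rectangle (perimeter 52.00 mm); the cube at (2.5, 0) (footprint 22×5.5) is included at this height (perimeter 55.00 mm); Taking the union: the regions partially overlap (shared area 85.50 mm²), so the edge portions inside another operand are dropped and the merged outline is re-measured after clipping — boundary = 60.00 mm; (whole slice rotated 45° about Z — lengths, areas and connectivity unchanged). Overall, the cross-section is a single solid region. Total boundary length (outer) = 60.00 mm.

60.00 mm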